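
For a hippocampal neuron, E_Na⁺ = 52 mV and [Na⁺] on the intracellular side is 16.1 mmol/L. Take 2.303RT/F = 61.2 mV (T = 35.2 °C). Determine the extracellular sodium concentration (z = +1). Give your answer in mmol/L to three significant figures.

114 mmol/L

Nernst: E = (61.2/1) · log₁₀([out]/[in]), so log₁₀([out]/[in]) = 52.0 × 1 / 61.2 = 0.8497.
[out]/[in] = 10^(0.8497) = 7.074.
[out] = 7.074 × 16.1 = 113.9 mmol/L.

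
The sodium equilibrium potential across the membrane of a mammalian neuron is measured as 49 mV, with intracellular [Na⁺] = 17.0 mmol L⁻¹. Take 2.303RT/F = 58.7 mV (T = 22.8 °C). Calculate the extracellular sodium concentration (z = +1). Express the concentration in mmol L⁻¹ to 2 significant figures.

120 mmol L⁻¹

Nernst: E = (58.7/1) · log₁₀([out]/[in]), so log₁₀([out]/[in]) = 49.0 × 1 / 58.7 = 0.8348.
[out]/[in] = 10^(0.8348) = 6.835.
[out] = 6.835 × 17.0 = 116.2 mmol L⁻¹.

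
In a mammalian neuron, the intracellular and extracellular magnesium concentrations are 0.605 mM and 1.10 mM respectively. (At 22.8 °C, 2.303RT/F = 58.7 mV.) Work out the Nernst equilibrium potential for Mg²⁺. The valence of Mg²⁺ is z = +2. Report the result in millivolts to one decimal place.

E = (58.7/z) · log₁₀([Mg²⁺]_out/[Mg²⁺]_in) with z = +2.
= (58.7/2) · log₁₀(1.10/0.605) = 29.35 · log₁₀(1.818)
= 29.35 · (0.2596) = 7.62 mV

7.6 mV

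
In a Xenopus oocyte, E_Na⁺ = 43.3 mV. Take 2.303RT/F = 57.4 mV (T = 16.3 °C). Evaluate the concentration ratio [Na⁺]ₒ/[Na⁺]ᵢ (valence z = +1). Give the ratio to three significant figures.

5.68

log₁₀([out]/[in]) = E·z/(57.4) = 43.3 × 1 / 57.4 = 0.7544
[out]/[in] = 10^(0.7544) = 5.68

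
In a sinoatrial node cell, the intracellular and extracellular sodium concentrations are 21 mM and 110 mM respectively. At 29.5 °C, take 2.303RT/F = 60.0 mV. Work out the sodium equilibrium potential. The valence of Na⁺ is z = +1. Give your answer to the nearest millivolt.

E = (60.0/z) · log₁₀([Na⁺]_out/[Na⁺]_in) with z = +1.
= (60.0/1) · log₁₀(110/21) = 60.00 · log₁₀(5.238)
= 60.00 · (0.7192) = 43.15 mV

43 mV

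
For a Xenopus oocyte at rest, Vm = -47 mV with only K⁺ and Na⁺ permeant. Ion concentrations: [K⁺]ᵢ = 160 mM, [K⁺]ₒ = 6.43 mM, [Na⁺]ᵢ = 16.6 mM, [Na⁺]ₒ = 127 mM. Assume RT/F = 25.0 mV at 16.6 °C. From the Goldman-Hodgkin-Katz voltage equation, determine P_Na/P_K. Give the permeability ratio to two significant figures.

0.14

Let α = P_Na/P_K. GHK: Vm = 25.0·ln[(Kₒ + α·Naₒ)/(Kᵢ + α·Naᵢ)].
e^(Vm/25.0) = e^(-47.0/25.0) = 0.15259
So 0.15259·(Kᵢ + α·Naᵢ) = Kₒ + α·Naₒ → α = (0.15259·160.0 − 6.43) / (127.0 − 0.15259·16.6)
α = (24.41 − 6.43) / (127.0 − 2.533) = 17.98/124.5 = 0.1445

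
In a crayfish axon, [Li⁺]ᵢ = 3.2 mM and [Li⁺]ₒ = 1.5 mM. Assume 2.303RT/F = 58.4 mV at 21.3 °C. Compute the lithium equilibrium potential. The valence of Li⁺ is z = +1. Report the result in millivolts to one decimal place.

E = (58.4/z) · log₁₀([Li⁺]_out/[Li⁺]_in) with z = +1.
= (58.4/1) · log₁₀(1.5/3.2) = 58.40 · log₁₀(0.4688)
= 58.40 · (-0.3291) = -19.22 mV

-19.2 mV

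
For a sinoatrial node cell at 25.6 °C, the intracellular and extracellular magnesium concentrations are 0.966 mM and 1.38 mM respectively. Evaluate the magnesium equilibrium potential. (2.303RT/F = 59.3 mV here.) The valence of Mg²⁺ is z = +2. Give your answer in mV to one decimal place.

E = (59.3/z) · log₁₀([Mg²⁺]_out/[Mg²⁺]_in) with z = +2.
= (59.3/2) · log₁₀(1.38/0.966) = 29.65 · log₁₀(1.429)
= 29.65 · (0.1549) = 4.59 mV

4.6 mV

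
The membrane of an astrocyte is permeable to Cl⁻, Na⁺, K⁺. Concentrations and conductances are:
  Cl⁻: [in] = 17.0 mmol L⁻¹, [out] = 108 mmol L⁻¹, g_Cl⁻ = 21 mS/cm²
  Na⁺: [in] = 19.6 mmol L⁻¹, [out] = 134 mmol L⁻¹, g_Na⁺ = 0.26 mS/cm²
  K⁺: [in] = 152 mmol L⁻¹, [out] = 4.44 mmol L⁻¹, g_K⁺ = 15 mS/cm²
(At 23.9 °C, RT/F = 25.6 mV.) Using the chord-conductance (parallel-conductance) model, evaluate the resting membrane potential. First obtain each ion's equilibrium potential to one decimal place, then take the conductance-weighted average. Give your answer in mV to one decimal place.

E_Cl⁻ = (25.6/-1)·ln(108/17.0) = -47.3 mV
E_Na⁺ = (25.6/1)·ln(134/19.6) = 49.2 mV
E_K⁺ = (25.6/1)·ln(4.44/152) = -90.5 mV
Vm = (Σ gᵢEᵢ)/(Σ gᵢ) = (21·-47.3 + 0.26·49.2 + 15·-90.5) / (21 + 0.26 + 15)
= -2338.01 / 36.26 = -64.48 mV

-64.5 mV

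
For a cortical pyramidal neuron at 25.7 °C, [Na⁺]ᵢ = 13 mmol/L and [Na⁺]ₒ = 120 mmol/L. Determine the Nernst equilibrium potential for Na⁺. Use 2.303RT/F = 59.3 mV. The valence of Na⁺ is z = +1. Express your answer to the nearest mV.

E = (59.3/z) · log₁₀([Na⁺]_out/[Na⁺]_in) with z = +1.
= (59.3/1) · log₁₀(120/13) = 59.30 · log₁₀(9.231)
= 59.30 · (0.9652) = 57.24 mV

57 mV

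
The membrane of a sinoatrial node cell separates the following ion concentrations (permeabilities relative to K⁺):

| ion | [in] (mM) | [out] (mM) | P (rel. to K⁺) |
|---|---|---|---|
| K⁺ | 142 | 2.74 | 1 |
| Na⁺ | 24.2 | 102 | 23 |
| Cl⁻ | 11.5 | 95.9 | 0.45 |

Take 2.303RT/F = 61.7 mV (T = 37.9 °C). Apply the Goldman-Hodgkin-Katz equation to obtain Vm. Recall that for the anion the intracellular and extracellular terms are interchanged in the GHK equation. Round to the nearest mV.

31 mV

Vm = 61.7 · log₁₀[(Σ P·[cation]ₒ + Σ P·[anion]ᵢ) / (Σ P·[cation]ᵢ + Σ P·[anion]ₒ)]
Numerator = 1×2.74 + 23×102 + 0.45×11.5 = 2354
Denominator = 1×142 + 23×24.2 + 0.45×95.9 = 741.8
Vm = 61.7 · log₁₀(3.1734) = 61.7 × (0.5015) = 30.94 mV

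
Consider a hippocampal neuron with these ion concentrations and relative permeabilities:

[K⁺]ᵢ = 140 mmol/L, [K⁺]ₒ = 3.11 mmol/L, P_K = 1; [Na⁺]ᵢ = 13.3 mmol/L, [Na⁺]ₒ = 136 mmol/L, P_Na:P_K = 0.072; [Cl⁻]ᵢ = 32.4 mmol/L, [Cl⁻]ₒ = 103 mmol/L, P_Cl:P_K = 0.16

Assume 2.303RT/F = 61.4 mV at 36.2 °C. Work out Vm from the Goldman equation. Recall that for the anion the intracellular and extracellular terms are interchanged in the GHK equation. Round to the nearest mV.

Vm = 61.4 · log₁₀[(Σ P·[cation]ₒ + Σ P·[anion]ᵢ) / (Σ P·[cation]ᵢ + Σ P·[anion]ₒ)]
Numerator = 1×3.11 + 0.072×136 + 0.16×32.4 = 18.09
Denominator = 1×140 + 0.072×13.3 + 0.16×103 = 157.4
Vm = 61.4 · log₁₀(0.11488) = 61.4 × (-0.9398) = -57.70 mV

-58 mV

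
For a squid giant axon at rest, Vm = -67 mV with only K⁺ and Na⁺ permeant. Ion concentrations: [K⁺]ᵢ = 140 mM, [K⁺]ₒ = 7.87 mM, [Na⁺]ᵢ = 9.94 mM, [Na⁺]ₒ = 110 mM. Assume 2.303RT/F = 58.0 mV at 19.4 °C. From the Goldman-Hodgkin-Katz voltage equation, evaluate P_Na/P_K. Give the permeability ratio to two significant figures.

Let α = P_Na/P_K. GHK: Vm = 58.0·log₁₀[(Kₒ + α·Naₒ)/(Kᵢ + α·Naᵢ)].
10^(Vm/58.0) = 10^(-67.0/58.0) = 0.069956
So 0.069956·(Kᵢ + α·Naᵢ) = Kₒ + α·Naₒ → α = (0.069956·140.0 − 7.87) / (110.0 − 0.069956·9.94)
α = (9.794 − 7.87) / (110.0 − 0.6954) = 1.924/109.3 = 0.0176

0.018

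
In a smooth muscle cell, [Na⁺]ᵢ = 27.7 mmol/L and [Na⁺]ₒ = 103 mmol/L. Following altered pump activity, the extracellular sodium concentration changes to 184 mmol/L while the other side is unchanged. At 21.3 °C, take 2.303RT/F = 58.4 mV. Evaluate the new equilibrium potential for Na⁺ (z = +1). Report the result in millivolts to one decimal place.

After the shift: [Na⁺]_out = 184, [Na⁺]_in = 27.7 mmol/L.
E_new = (58.4/1)·log₁₀(184/27.7) = 58.40 · (0.8223) = 48.02 mV

48.0 mV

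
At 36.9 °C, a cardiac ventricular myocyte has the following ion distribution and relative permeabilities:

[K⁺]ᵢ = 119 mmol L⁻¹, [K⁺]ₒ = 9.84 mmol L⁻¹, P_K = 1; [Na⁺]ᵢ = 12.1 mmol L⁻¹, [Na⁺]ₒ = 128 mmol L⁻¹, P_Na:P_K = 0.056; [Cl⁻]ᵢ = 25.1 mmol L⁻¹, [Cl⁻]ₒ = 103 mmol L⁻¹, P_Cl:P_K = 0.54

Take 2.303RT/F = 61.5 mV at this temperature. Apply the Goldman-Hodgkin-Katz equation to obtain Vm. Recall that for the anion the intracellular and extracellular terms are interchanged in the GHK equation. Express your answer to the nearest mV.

-47 mV

Vm = 61.5 · log₁₀[(Σ P·[cation]ₒ + Σ P·[anion]ᵢ) / (Σ P·[cation]ᵢ + Σ P·[anion]ₒ)]
Numerator = 1×9.84 + 0.056×128 + 0.54×25.1 = 30.56
Denominator = 1×119 + 0.056×12.1 + 0.54×103 = 175.3
Vm = 61.5 · log₁₀(0.17434) = 61.5 × (-0.7586) = -46.65 mV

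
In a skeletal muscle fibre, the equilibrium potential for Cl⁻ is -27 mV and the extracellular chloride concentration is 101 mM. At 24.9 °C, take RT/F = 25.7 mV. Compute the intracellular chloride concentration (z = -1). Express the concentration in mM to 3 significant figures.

35.3 mM

Nernst: E = (25.7/-1) · ln([out]/[in]), so ln([out]/[in]) = -27.0 × -1 / 25.7 = 1.0506.
[out]/[in] = e^(1.0506) = 2.859.
[in] = 101 / 2.859 = 35.32 mM.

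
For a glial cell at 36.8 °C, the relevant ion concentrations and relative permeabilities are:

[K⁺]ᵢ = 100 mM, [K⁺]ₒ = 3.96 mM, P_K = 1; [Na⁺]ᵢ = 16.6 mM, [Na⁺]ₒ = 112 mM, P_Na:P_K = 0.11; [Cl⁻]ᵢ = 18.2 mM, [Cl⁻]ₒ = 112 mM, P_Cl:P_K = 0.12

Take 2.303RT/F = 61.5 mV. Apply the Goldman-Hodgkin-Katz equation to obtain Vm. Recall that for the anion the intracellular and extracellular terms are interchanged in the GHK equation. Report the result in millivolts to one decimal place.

-48.9 mV

Vm = 61.5 · log₁₀[(Σ P·[cation]ₒ + Σ P·[anion]ᵢ) / (Σ P·[cation]ᵢ + Σ P·[anion]ₒ)]
Numerator = 1×3.96 + 0.11×112 + 0.12×18.2 = 18.46
Denominator = 1×100 + 0.11×16.6 + 0.12×112 = 115.3
Vm = 61.5 · log₁₀(0.16019) = 61.5 × (-0.7954) = -48.92 mV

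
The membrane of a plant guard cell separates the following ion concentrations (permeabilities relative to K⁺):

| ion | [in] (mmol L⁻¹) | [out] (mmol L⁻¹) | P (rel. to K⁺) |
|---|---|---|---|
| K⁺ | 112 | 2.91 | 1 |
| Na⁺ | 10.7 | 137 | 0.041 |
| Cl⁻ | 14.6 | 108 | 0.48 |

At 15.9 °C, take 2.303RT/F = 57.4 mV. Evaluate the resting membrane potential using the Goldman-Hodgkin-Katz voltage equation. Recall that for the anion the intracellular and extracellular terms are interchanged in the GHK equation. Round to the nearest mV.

Vm = 57.4 · log₁₀[(Σ P·[cation]ₒ + Σ P·[anion]ᵢ) / (Σ P·[cation]ᵢ + Σ P·[anion]ₒ)]
Numerator = 1×2.91 + 0.041×137 + 0.48×14.6 = 15.54
Denominator = 1×112 + 0.041×10.7 + 0.48×108 = 164.3
Vm = 57.4 · log₁₀(0.094565) = 57.4 × (-1.0243) = -58.79 mV

-59 mV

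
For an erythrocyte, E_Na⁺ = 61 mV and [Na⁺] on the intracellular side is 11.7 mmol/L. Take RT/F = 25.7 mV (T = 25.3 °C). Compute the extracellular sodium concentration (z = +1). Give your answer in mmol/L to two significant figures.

130 mmol/L

Nernst: E = (25.7/1) · ln([out]/[in]), so ln([out]/[in]) = 61.0 × 1 / 25.7 = 2.3735.
[out]/[in] = e^(2.3735) = 10.74.
[out] = 10.74 × 11.7 = 125.6 mmol/L.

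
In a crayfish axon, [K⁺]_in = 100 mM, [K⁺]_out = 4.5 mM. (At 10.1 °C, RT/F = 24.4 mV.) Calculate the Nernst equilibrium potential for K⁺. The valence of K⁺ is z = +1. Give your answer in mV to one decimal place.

E = (24.4/z) · ln([K⁺]_out/[K⁺]_in) with z = +1.
= (24.4/1) · ln(4.5/100) = 24.40 · ln(0.045)
= 24.40 · (-3.1011) = -75.67 mV

-75.7 mV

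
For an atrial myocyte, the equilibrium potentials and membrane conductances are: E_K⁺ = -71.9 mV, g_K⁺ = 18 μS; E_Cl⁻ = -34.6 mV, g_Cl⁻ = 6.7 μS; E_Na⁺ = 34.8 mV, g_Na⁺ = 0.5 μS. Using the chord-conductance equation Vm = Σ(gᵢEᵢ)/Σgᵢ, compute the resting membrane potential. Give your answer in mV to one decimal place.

-59.9 mV

Σ gᵢEᵢ = 18·(-71.9) + 6.7·(-34.6) + 0.5·(34.8) = -1508.62
Σ gᵢ = 18 + 6.7 + 0.5 = 25.2
Vm = -1508.62 / 25.2 = -59.87 mV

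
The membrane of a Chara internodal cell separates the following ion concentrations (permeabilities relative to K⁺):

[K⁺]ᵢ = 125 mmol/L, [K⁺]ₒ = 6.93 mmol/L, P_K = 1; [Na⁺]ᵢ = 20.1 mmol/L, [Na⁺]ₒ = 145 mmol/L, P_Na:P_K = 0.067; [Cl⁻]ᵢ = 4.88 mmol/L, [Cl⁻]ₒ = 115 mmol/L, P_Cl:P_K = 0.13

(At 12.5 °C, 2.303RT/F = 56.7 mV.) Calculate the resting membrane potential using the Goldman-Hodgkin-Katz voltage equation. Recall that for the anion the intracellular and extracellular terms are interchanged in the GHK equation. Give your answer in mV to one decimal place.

-51.7 mV

Vm = 56.7 · log₁₀[(Σ P·[cation]ₒ + Σ P·[anion]ᵢ) / (Σ P·[cation]ᵢ + Σ P·[anion]ₒ)]
Numerator = 1×6.93 + 0.067×145 + 0.13×4.88 = 17.28
Denominator = 1×125 + 0.067×20.1 + 0.13×115 = 141.3
Vm = 56.7 · log₁₀(0.12229) = 56.7 × (-0.9126) = -51.74 mV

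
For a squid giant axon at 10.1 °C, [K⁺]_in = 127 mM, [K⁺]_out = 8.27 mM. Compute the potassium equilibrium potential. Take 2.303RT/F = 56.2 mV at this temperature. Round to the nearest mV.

E = (56.2/z) · log₁₀([K⁺]_out/[K⁺]_in) with z = +1.
= (56.2/1) · log₁₀(8.27/127) = 56.20 · log₁₀(0.06512)
= 56.20 · (-1.1863) = -66.67 mV

-67 mV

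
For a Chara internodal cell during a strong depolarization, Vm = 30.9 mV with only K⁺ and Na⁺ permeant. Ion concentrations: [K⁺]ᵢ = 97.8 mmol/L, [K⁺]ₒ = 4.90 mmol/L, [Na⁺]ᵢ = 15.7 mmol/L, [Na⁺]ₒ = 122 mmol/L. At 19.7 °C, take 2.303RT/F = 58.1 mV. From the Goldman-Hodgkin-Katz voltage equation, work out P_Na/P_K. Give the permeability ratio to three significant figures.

4.78

Let α = P_Na/P_K. GHK: Vm = 58.1·log₁₀[(Kₒ + α·Naₒ)/(Kᵢ + α·Naᵢ)].
10^(Vm/58.1) = 10^(30.9/58.1) = 3.4028
So 3.4028·(Kᵢ + α·Naᵢ) = Kₒ + α·Naₒ → α = (3.4028·97.8 − 4.9) / (122.0 − 3.4028·15.7)
α = (332.8 − 4.9) / (122.0 − 53.42) = 327.9/68.58 = 4.782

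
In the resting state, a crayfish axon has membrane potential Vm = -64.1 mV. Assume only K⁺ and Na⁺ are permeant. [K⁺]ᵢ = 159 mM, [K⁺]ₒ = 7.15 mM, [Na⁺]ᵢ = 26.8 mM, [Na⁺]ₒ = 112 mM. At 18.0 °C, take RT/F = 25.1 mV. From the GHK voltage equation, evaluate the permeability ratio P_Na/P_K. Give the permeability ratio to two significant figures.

0.047

Let α = P_Na/P_K. GHK: Vm = 25.1·ln[(Kₒ + α·Naₒ)/(Kᵢ + α·Naᵢ)].
e^(Vm/25.1) = e^(-64.1/25.1) = 0.077787
So 0.077787·(Kᵢ + α·Naᵢ) = Kₒ + α·Naₒ → α = (0.077787·159.0 − 7.15) / (112.0 − 0.077787·26.8)
α = (12.37 − 7.15) / (112.0 − 2.085) = 5.218/109.9 = 0.04747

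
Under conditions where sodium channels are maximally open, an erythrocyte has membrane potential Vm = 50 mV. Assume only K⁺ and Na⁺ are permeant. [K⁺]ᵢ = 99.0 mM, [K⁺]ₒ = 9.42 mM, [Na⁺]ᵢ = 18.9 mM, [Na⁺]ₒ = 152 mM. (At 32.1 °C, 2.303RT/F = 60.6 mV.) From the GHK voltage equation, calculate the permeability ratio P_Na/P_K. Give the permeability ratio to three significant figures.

Let α = P_Na/P_K. GHK: Vm = 60.6·log₁₀[(Kₒ + α·Naₒ)/(Kᵢ + α·Naᵢ)].
10^(Vm/60.6) = 10^(50.0/60.6) = 6.6847
So 6.6847·(Kᵢ + α·Naᵢ) = Kₒ + α·Naₒ → α = (6.6847·99.0 − 9.42) / (152.0 − 6.6847·18.9)
α = (661.8 − 9.42) / (152.0 − 126.3) = 652.4/25.66 = 25.42

25.4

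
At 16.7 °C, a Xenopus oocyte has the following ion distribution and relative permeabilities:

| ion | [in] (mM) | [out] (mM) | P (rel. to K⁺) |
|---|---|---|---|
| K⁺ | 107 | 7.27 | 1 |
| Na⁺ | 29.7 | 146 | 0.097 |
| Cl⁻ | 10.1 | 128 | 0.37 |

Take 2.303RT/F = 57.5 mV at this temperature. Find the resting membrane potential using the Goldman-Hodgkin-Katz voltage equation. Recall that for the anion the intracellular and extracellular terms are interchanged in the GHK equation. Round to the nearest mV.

-46 mV

Vm = 57.5 · log₁₀[(Σ P·[cation]ₒ + Σ P·[anion]ᵢ) / (Σ P·[cation]ᵢ + Σ P·[anion]ₒ)]
Numerator = 1×7.27 + 0.097×146 + 0.37×10.1 = 25.17
Denominator = 1×107 + 0.097×29.7 + 0.37×128 = 157.2
Vm = 57.5 · log₁₀(0.16007) = 57.5 × (-0.7957) = -45.75 mV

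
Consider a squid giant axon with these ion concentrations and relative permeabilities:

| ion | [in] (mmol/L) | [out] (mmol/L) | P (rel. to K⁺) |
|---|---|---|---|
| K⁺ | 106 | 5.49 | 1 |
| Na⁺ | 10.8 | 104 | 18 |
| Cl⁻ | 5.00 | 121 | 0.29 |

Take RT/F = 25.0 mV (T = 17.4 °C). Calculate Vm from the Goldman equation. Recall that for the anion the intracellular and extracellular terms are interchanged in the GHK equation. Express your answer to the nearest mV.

43 mV

Vm = 25.0 · ln[(Σ P·[cation]ₒ + Σ P·[anion]ᵢ) / (Σ P·[cation]ᵢ + Σ P·[anion]ₒ)]
Numerator = 1×5.49 + 18×104 + 0.29×5.00 = 1879
Denominator = 1×106 + 18×10.8 + 0.29×121 = 335.5
Vm = 25.0 · ln(5.6006) = 25.0 × (1.7229) = 43.07 mV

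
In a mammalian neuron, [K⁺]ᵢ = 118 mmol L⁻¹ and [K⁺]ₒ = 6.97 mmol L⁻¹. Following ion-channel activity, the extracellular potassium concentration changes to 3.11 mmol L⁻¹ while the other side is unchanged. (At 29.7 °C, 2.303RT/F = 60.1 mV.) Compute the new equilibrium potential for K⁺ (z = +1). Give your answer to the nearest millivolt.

-95 mV

After the shift: [K⁺]_out = 3.11, [K⁺]_in = 118 mmol L⁻¹.
E_new = (60.1/1)·log₁₀(3.11/118) = 60.10 · (-1.5791) = -94.91 mV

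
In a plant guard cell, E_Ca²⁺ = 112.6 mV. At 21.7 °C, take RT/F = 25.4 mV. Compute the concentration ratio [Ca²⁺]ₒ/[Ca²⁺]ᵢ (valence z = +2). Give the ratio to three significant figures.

ln([out]/[in]) = E·z/(25.4) = 112.6 × 2 / 25.4 = 8.8661
[out]/[in] = e^(8.8661) = 7088

7090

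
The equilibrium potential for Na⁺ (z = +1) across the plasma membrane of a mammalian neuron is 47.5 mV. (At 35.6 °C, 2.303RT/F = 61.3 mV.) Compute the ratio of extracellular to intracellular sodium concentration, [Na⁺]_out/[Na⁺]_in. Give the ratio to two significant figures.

log₁₀([out]/[in]) = E·z/(61.3) = 47.5 × 1 / 61.3 = 0.7749
[out]/[in] = 10^(0.7749) = 5.955

6.0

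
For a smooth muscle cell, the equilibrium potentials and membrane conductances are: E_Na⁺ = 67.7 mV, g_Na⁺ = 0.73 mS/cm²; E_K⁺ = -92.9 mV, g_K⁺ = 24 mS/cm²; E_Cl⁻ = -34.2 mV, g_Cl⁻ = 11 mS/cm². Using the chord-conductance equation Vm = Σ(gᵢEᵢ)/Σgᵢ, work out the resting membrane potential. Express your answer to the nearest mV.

Σ gᵢEᵢ = 0.73·(67.7) + 24·(-92.9) + 11·(-34.2) = -2556.38
Σ gᵢ = 0.73 + 24 + 11 = 35.73
Vm = -2556.38 / 35.73 = -71.55 mV

-72 mV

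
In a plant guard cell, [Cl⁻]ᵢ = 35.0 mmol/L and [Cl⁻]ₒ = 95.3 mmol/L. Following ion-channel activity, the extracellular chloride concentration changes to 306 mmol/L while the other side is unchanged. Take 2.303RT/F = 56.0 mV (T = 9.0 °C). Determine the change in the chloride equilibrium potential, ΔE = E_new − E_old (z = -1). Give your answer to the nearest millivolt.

-28 mV

E_old = (56.0/-1)·log₁₀(95.3/35.0) = -24.36 mV
E_new = (56.0/-1)·log₁₀(306/35.0) = -52.73 mV
ΔE = -52.73 − (-24.36) = -28.37 mV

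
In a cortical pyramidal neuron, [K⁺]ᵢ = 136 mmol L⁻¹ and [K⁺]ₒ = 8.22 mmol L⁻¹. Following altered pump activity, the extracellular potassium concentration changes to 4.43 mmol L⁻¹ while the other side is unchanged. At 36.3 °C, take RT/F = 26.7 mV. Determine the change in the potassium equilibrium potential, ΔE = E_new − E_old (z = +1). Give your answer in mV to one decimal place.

-16.5 mV

E_old = (26.7/1)·ln(8.22/136) = -74.92 mV
E_new = (26.7/1)·ln(4.43/136) = -91.43 mV
ΔE = -91.43 − (-74.92) = -16.51 mV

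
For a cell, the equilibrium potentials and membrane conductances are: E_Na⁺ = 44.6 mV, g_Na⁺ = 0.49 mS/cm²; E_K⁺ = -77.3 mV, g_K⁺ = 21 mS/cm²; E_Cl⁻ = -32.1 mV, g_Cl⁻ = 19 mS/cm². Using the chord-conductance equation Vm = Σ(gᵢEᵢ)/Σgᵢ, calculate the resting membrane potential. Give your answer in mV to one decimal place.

Σ gᵢEᵢ = 0.49·(44.6) + 21·(-77.3) + 19·(-32.1) = -2211.35
Σ gᵢ = 0.49 + 21 + 19 = 40.49
Vm = -2211.35 / 40.49 = -54.61 mV

-54.6 mV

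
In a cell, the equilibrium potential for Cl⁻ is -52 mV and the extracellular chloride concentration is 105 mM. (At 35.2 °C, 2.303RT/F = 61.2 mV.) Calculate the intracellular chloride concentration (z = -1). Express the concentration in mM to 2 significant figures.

Nernst: E = (61.2/-1) · log₁₀([out]/[in]), so log₁₀([out]/[in]) = -52.0 × -1 / 61.2 = 0.8497.
[out]/[in] = 10^(0.8497) = 7.074.
[in] = 105 / 7.074 = 14.84 mM.

15 mM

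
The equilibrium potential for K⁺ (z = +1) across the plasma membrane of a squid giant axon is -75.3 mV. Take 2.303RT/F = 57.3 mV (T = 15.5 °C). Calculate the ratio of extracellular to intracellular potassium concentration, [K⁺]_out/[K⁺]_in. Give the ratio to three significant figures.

0.0485

log₁₀([out]/[in]) = E·z/(57.3) = -75.3 × 1 / 57.3 = -1.3141
[out]/[in] = 10^(-1.3141) = 0.04851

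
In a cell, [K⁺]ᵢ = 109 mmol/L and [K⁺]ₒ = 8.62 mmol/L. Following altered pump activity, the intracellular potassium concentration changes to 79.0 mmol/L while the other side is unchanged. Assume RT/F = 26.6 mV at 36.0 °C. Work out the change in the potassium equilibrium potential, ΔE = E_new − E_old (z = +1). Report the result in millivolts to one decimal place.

8.6 mV

E_old = (26.6/1)·ln(8.62/109) = -67.49 mV
E_new = (26.6/1)·ln(8.62/79.0) = -58.93 mV
ΔE = -58.93 − (-67.49) = 8.56 mV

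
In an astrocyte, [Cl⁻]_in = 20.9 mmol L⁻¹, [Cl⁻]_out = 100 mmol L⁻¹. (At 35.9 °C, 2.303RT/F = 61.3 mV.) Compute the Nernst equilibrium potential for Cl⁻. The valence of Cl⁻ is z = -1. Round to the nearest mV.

E = (61.3/z) · log₁₀([Cl⁻]_out/[Cl⁻]_in) with z = -1.
For an anion, dividing by z = -1 reverses the sign.
= (61.3/-1) · log₁₀(100/20.9) = -61.30 · log₁₀(4.785)
= -61.30 · (0.6799) = -41.68 mV

-42 mV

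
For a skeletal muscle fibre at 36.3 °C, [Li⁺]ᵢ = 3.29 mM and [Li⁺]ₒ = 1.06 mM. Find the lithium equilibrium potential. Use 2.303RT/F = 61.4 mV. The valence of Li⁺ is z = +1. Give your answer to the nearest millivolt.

E = (61.4/z) · log₁₀([Li⁺]_out/[Li⁺]_in) with z = +1.
= (61.4/1) · log₁₀(1.06/3.29) = 61.40 · log₁₀(0.3222)
= 61.40 · (-0.4919) = -30.20 mV

-30 mV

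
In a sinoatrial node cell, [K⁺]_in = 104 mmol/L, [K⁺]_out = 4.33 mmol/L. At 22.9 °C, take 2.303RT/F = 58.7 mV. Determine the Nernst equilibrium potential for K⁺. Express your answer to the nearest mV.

E = (58.7/z) · log₁₀([K⁺]_out/[K⁺]_in) with z = +1.
= (58.7/1) · log₁₀(4.33/104) = 58.70 · log₁₀(0.04163)
= 58.70 · (-1.3805) = -81.04 mV

-81 mV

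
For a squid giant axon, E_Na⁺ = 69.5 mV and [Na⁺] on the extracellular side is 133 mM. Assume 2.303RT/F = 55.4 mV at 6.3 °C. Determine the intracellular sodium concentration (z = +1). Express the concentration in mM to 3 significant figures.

7.40 mM

Nernst: E = (55.4/1) · log₁₀([out]/[in]), so log₁₀([out]/[in]) = 69.5 × 1 / 55.4 = 1.2545.
[out]/[in] = 10^(1.2545) = 17.97.
[in] = 133 / 17.97 = 7.402 mM.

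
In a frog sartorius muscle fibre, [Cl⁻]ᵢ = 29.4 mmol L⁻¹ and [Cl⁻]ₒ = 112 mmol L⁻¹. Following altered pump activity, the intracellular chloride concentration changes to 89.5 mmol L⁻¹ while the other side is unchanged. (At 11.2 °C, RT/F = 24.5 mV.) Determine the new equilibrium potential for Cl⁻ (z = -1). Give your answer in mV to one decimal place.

After the shift: [Cl⁻]_out = 112, [Cl⁻]_in = 89.5 mmol L⁻¹.
E_new = (24.5/-1)·ln(112/89.5) = -24.50 · (0.2243) = -5.49 mV

-5.5 mV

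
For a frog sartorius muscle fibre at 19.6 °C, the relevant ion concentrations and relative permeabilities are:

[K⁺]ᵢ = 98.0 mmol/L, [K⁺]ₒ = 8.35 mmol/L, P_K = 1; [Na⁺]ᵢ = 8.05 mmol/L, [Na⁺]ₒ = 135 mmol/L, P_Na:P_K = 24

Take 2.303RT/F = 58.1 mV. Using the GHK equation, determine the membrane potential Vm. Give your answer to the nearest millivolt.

Vm = 58.1 · log₁₀[(Σ P·[cation]ₒ + Σ P·[anion]ᵢ) / (Σ P·[cation]ᵢ + Σ P·[anion]ₒ)]
Numerator = 1×8.35 + 24×135 = 3248
Denominator = 1×98.0 + 24×8.05 = 291.2
Vm = 58.1 · log₁₀(11.155) = 58.1 × (1.0475) = 60.86 mV

61 mV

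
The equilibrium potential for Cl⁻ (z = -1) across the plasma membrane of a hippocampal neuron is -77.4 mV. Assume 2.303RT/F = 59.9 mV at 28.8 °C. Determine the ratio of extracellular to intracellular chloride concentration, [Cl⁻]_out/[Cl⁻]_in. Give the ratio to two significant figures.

20

log₁₀([out]/[in]) = E·z/(59.9) = -77.4 × -1 / 59.9 = 1.2922
[out]/[in] = 10^(1.2922) = 19.6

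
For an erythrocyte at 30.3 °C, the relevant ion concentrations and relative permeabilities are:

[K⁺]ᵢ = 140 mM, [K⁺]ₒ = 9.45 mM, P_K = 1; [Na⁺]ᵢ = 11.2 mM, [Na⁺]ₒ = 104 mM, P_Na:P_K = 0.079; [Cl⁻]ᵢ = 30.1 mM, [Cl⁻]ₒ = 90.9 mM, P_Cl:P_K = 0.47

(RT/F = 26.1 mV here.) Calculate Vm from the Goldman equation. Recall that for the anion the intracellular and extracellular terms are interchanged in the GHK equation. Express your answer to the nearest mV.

Vm = 26.1 · ln[(Σ P·[cation]ₒ + Σ P·[anion]ᵢ) / (Σ P·[cation]ᵢ + Σ P·[anion]ₒ)]
Numerator = 1×9.45 + 0.079×104 + 0.47×30.1 = 31.81
Denominator = 1×140 + 0.079×11.2 + 0.47×90.9 = 183.6
Vm = 26.1 · ln(0.17327) = 26.1 × (-1.7529) = -45.75 mV

-46 mV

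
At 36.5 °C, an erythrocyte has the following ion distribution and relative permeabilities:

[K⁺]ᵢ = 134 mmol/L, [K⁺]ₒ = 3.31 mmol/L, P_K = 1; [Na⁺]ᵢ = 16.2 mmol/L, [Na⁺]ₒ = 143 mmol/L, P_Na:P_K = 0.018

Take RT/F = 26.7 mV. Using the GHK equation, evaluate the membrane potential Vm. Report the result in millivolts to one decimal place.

Vm = 26.7 · ln[(Σ P·[cation]ₒ + Σ P·[anion]ᵢ) / (Σ P·[cation]ᵢ + Σ P·[anion]ₒ)]
Numerator = 1×3.31 + 0.018×143 = 5.884
Denominator = 1×134 + 0.018×16.2 = 134.3
Vm = 26.7 · ln(0.043815) = 26.7 × (-3.1278) = -83.51 mV

-83.5 mV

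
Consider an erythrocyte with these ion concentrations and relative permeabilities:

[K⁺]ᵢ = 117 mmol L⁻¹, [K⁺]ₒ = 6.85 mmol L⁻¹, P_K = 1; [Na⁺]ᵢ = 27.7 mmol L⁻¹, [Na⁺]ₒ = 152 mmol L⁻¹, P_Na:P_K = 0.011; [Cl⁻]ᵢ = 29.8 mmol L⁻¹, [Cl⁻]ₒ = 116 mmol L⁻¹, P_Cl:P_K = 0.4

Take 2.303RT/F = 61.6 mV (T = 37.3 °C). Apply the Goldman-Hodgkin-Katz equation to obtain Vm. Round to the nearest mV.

-56 mV

Vm = 61.6 · log₁₀[(Σ P·[cation]ₒ + Σ P·[anion]ᵢ) / (Σ P·[cation]ᵢ + Σ P·[anion]ₒ)]
Numerator = 1×6.85 + 0.011×152 + 0.4×29.8 = 20.44
Denominator = 1×117 + 0.011×27.7 + 0.4×116 = 163.7
Vm = 61.6 · log₁₀(0.12487) = 61.6 × (-0.9035) = -55.66 mV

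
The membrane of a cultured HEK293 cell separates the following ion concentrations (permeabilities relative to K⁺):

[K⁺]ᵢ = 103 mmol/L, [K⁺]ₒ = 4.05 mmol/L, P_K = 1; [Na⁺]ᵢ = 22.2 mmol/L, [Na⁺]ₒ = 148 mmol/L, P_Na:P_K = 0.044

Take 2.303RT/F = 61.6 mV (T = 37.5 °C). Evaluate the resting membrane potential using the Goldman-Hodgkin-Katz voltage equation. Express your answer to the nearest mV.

-61 mV

Vm = 61.6 · log₁₀[(Σ P·[cation]ₒ + Σ P·[anion]ᵢ) / (Σ P·[cation]ᵢ + Σ P·[anion]ₒ)]
Numerator = 1×4.05 + 0.044×148 = 10.56
Denominator = 1×103 + 0.044×22.2 = 104
Vm = 61.6 · log₁₀(0.10158) = 61.6 × (-0.9932) = -61.18 mV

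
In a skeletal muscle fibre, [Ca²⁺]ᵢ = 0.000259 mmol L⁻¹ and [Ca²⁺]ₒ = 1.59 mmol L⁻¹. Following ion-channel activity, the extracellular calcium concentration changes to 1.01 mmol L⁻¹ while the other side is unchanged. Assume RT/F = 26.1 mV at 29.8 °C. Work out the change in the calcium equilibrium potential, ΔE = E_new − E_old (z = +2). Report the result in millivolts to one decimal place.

E_old = (26.1/2)·ln(1.59/0.000259) = 113.83 mV
E_new = (26.1/2)·ln(1.01/0.000259) = 107.91 mV
ΔE = 107.91 − (113.83) = -5.92 mV

-5.9 mV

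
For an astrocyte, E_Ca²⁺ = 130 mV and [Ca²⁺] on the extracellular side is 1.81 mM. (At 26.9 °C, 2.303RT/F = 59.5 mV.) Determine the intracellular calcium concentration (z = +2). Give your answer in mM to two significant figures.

0.000077 mM

Nernst: E = (59.5/2) · log₁₀([out]/[in]), so log₁₀([out]/[in]) = 130.0 × 2 / 59.5 = 4.3697.
[out]/[in] = 10^(4.3697) = 2.343e+04.
[in] = 1.81 / 2.343e+04 = 7.726e-05 mM.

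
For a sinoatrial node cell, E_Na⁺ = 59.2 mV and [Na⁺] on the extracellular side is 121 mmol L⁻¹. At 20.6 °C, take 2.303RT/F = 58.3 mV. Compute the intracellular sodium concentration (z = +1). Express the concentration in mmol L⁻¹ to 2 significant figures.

12 mmol L⁻¹

Nernst: E = (58.3/1) · log₁₀([out]/[in]), so log₁₀([out]/[in]) = 59.2 × 1 / 58.3 = 1.0154.
[out]/[in] = 10^(1.0154) = 10.36.
[in] = 121 / 10.36 = 11.68 mmol L⁻¹.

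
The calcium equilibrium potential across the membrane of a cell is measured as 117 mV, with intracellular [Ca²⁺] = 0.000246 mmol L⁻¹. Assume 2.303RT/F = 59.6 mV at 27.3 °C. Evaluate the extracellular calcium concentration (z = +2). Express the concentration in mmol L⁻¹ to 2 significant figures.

2.1 mmol L⁻¹

Nernst: E = (59.6/2) · log₁₀([out]/[in]), so log₁₀([out]/[in]) = 117.0 × 2 / 59.6 = 3.9262.
[out]/[in] = 10^(3.9262) = 8437.
[out] = 8437 × 0.000246 = 2.075 mmol L⁻¹.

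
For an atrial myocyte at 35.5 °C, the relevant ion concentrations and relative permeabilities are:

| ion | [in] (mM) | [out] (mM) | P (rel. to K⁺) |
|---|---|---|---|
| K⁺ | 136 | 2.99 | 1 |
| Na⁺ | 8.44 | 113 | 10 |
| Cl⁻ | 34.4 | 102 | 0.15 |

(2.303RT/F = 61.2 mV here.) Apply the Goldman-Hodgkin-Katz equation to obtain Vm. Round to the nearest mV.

Vm = 61.2 · log₁₀[(Σ P·[cation]ₒ + Σ P·[anion]ᵢ) / (Σ P·[cation]ᵢ + Σ P·[anion]ₒ)]
Numerator = 1×2.99 + 10×113 + 0.15×34.4 = 1138
Denominator = 1×136 + 10×8.44 + 0.15×102 = 235.7
Vm = 61.2 · log₁₀(4.8288) = 61.2 × (0.6838) = 41.85 mV

42 mV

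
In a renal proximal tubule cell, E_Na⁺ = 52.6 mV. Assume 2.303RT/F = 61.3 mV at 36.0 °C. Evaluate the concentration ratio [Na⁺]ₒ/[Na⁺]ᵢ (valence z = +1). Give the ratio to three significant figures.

7.21

log₁₀([out]/[in]) = E·z/(61.3) = 52.6 × 1 / 61.3 = 0.8581
[out]/[in] = 10^(0.8581) = 7.212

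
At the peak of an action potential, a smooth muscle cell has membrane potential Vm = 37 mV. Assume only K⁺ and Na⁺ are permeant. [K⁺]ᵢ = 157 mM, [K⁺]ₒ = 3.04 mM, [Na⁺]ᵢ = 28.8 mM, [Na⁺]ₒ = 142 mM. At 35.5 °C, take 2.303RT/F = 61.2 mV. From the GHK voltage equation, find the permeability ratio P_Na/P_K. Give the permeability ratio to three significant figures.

24.1

Let α = P_Na/P_K. GHK: Vm = 61.2·log₁₀[(Kₒ + α·Naₒ)/(Kᵢ + α·Naᵢ)].
10^(Vm/61.2) = 10^(37.0/61.2) = 4.0232
So 4.0232·(Kᵢ + α·Naᵢ) = Kₒ + α·Naₒ → α = (4.0232·157.0 − 3.04) / (142.0 − 4.0232·28.8)
α = (631.6 − 3.04) / (142.0 − 115.9) = 628.6/26.13 = 24.06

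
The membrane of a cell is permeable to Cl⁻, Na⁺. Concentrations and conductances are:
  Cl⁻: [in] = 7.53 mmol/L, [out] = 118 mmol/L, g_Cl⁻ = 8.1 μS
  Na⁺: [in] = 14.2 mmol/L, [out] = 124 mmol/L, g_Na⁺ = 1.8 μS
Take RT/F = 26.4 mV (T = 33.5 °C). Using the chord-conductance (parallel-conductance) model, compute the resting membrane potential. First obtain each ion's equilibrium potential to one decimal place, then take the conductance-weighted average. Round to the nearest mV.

E_Cl⁻ = (26.4/-1)·ln(118/7.53) = -72.6 mV
E_Na⁺ = (26.4/1)·ln(124/14.2) = 57.2 mV
Vm = (Σ gᵢEᵢ)/(Σ gᵢ) = (8.1·-72.6 + 1.8·57.2) / (8.1 + 1.8)
= -485.10 / 9.9 = -49.00 mV

-49 mV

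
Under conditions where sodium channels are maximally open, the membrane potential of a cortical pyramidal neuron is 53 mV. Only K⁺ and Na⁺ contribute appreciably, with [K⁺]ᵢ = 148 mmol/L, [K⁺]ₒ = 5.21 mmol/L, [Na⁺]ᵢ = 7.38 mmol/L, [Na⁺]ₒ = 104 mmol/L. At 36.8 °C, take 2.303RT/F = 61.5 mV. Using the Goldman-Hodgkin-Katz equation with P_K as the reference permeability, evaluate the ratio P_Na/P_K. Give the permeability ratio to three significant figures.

21.3

Let α = P_Na/P_K. GHK: Vm = 61.5·log₁₀[(Kₒ + α·Naₒ)/(Kᵢ + α·Naᵢ)].
10^(Vm/61.5) = 10^(53.0/61.5) = 7.2743
So 7.2743·(Kᵢ + α·Naᵢ) = Kₒ + α·Naₒ → α = (7.2743·148.0 − 5.21) / (104.0 − 7.2743·7.38)
α = (1077 − 5.21) / (104.0 − 53.68) = 1071/50.32 = 21.29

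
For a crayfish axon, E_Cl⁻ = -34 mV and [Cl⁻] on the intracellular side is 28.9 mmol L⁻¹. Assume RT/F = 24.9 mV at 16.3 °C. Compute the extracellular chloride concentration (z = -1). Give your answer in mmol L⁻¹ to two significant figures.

Nernst: E = (24.9/-1) · ln([out]/[in]), so ln([out]/[in]) = -34.0 × -1 / 24.9 = 1.3655.
[out]/[in] = e^(1.3655) = 3.918.
[out] = 3.918 × 28.9 = 113.2 mmol L⁻¹.

110 mmol L⁻¹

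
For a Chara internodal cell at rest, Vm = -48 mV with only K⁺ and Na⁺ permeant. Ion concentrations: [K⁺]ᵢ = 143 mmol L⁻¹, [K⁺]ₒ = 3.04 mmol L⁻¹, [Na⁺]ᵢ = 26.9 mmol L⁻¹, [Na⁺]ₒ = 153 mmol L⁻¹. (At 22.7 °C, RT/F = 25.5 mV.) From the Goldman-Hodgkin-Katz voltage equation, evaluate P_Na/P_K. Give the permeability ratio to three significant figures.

Let α = P_Na/P_K. GHK: Vm = 25.5·ln[(Kₒ + α·Naₒ)/(Kᵢ + α·Naᵢ)].
e^(Vm/25.5) = e^(-48.0/25.5) = 0.15223
So 0.15223·(Kᵢ + α·Naᵢ) = Kₒ + α·Naₒ → α = (0.15223·143.0 − 3.04) / (153.0 − 0.15223·26.9)
α = (21.77 − 3.04) / (153.0 − 4.095) = 18.73/148.9 = 0.1258

0.126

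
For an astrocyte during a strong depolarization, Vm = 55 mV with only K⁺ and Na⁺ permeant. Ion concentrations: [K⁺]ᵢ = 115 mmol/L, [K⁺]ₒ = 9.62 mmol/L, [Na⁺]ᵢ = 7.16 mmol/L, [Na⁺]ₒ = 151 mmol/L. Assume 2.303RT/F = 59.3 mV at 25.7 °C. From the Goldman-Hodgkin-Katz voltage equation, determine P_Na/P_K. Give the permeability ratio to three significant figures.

Let α = P_Na/P_K. GHK: Vm = 59.3·log₁₀[(Kₒ + α·Naₒ)/(Kᵢ + α·Naᵢ)].
10^(Vm/59.3) = 10^(55.0/59.3) = 8.4623
So 8.4623·(Kᵢ + α·Naᵢ) = Kₒ + α·Naₒ → α = (8.4623·115.0 − 9.62) / (151.0 − 8.4623·7.16)
α = (973.2 − 9.62) / (151.0 − 60.59) = 963.5/90.41 = 10.66

10.7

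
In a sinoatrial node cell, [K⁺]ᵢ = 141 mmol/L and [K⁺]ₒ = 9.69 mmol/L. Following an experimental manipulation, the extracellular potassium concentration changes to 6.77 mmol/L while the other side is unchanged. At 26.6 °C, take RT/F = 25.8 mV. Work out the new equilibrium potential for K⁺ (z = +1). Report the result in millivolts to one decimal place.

After the shift: [K⁺]_out = 6.77, [K⁺]_in = 141 mmol/L.
E_new = (25.8/1)·ln(6.77/141) = 25.80 · (-3.0363) = -78.34 mV

-78.3 mV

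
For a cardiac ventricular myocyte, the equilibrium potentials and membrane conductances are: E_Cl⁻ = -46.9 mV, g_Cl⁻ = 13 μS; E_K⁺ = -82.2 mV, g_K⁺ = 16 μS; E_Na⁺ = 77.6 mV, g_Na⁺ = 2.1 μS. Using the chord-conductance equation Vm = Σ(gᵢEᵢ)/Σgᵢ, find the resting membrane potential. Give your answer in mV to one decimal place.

Σ gᵢEᵢ = 13·(-46.9) + 16·(-82.2) + 2.1·(77.6) = -1761.94
Σ gᵢ = 13 + 16 + 2.1 = 31.1
Vm = -1761.94 / 31.1 = -56.65 mV

-56.7 mV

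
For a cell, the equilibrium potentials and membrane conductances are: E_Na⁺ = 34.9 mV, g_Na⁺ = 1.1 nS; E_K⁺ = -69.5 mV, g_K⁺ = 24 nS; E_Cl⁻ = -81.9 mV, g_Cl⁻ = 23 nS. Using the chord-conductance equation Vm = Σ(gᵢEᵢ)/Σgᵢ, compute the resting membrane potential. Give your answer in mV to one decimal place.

-73.0 mV

Σ gᵢEᵢ = 1.1·(34.9) + 24·(-69.5) + 23·(-81.9) = -3513.31
Σ gᵢ = 1.1 + 24 + 23 = 48.1
Vm = -3513.31 / 48.1 = -73.04 mV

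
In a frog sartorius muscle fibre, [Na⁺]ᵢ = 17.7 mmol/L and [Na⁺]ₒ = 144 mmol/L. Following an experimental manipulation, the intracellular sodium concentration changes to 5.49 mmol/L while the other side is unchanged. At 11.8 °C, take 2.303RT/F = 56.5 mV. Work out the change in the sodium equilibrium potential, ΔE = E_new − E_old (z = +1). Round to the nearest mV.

29 mV

E_old = (56.5/1)·log₁₀(144/17.7) = 51.44 mV
E_new = (56.5/1)·log₁₀(144/5.49) = 80.16 mV
ΔE = 80.16 − (51.44) = 28.72 mV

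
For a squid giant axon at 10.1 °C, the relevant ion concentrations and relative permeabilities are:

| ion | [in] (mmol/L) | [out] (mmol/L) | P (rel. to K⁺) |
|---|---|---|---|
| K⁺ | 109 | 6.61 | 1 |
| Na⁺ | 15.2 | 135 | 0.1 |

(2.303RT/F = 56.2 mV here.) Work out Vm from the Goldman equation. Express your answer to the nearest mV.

-42 mV

Vm = 56.2 · log₁₀[(Σ P·[cation]ₒ + Σ P·[anion]ᵢ) / (Σ P·[cation]ᵢ + Σ P·[anion]ₒ)]
Numerator = 1×6.61 + 0.1×135 = 20.11
Denominator = 1×109 + 0.1×15.2 = 110.5
Vm = 56.2 · log₁₀(0.18196) = 56.2 × (-0.7400) = -41.59 mV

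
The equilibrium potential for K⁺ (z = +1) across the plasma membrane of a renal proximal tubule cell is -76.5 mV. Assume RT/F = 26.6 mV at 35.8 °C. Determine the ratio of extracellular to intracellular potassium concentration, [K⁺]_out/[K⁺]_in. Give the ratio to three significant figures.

0.0564

ln([out]/[in]) = E·z/(26.6) = -76.5 × 1 / 26.6 = -2.8759
[out]/[in] = e^(-2.8759) = 0.05636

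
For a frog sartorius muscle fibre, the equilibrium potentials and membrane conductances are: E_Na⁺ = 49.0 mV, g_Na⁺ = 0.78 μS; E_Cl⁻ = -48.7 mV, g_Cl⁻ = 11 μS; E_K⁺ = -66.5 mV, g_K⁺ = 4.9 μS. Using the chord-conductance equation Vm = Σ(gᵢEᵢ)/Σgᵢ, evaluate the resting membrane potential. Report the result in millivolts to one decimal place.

Σ gᵢEᵢ = 0.78·(49.0) + 11·(-48.7) + 4.9·(-66.5) = -823.33
Σ gᵢ = 0.78 + 11 + 4.9 = 16.68
Vm = -823.33 / 16.68 = -49.36 mV

-49.4 mV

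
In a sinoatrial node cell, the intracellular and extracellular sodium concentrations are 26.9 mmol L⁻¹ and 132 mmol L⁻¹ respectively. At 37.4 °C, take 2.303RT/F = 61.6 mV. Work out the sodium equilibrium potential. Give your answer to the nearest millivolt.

43 mV

E = (61.6/z) · log₁₀([Na⁺]_out/[Na⁺]_in) with z = +1.
= (61.6/1) · log₁₀(132/26.9) = 61.60 · log₁₀(4.907)
= 61.60 · (0.6908) = 42.55 mV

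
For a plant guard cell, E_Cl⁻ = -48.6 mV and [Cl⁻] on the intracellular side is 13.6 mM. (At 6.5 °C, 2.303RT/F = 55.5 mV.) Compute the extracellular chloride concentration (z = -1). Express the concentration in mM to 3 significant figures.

102 mM

Nernst: E = (55.5/-1) · log₁₀([out]/[in]), so log₁₀([out]/[in]) = -48.6 × -1 / 55.5 = 0.8757.
[out]/[in] = 10^(0.8757) = 7.511.
[out] = 7.511 × 13.6 = 102.1 mM.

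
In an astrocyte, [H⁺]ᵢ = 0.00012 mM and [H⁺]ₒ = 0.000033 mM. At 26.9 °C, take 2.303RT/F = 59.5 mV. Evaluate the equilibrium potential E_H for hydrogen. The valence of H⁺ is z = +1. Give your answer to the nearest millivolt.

E = (59.5/z) · log₁₀([H⁺]_out/[H⁺]_in) with z = +1.
= (59.5/1) · log₁₀(0.000033/0.00012) = 59.50 · log₁₀(0.275)
= 59.50 · (-0.5607) = -33.36 mV

-33 mV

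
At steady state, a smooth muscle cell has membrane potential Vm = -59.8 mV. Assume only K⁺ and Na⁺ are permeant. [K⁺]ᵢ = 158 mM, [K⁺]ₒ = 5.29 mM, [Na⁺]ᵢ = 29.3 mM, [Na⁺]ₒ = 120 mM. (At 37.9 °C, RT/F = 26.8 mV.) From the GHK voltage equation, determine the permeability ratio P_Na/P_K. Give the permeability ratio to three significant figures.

Let α = P_Na/P_K. GHK: Vm = 26.8·ln[(Kₒ + α·Naₒ)/(Kᵢ + α·Naᵢ)].
e^(Vm/26.8) = e^(-59.8/26.8) = 0.10738
So 0.10738·(Kᵢ + α·Naᵢ) = Kₒ + α·Naₒ → α = (0.10738·158.0 − 5.29) / (120.0 − 0.10738·29.3)
α = (16.97 − 5.29) / (120.0 − 3.146) = 11.68/116.9 = 0.09993

0.0999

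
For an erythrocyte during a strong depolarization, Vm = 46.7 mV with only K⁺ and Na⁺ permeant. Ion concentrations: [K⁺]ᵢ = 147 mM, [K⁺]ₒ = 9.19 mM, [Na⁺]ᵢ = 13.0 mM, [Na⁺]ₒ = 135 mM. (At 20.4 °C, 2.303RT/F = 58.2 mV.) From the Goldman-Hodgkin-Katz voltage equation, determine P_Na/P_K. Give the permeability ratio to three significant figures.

17.6

Let α = P_Na/P_K. GHK: Vm = 58.2·log₁₀[(Kₒ + α·Naₒ)/(Kᵢ + α·Naᵢ)].
10^(Vm/58.2) = 10^(46.7/58.2) = 6.3446
So 6.3446·(Kᵢ + α·Naᵢ) = Kₒ + α·Naₒ → α = (6.3446·147.0 − 9.19) / (135.0 − 6.3446·13.0)
α = (932.7 − 9.19) / (135.0 − 82.48) = 923.5/52.52 = 17.58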